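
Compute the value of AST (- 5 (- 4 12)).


Evaluate inner: (- 4 12) = -8
Evaluate root: (- 5 -8) = 13
Result: 13


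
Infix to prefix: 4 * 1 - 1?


left-to-right (same/higher precedence on left): tree is (- (* 4 1) 1)
Prefix: - * 4 1 1


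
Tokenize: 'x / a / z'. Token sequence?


Scan left to right, longest-match per lexeme
Tokens: ID(x), OP(/), ID(a), OP(/), ID(z)


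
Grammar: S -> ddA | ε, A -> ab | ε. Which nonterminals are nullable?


A nonterminal is nullable iff some alternative derives ε (directly, or every symbol in it is nullable)
Nullable: {A, S}


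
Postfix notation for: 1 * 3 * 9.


Left to right (same or higher precedence on left)
Postfix: 1 3 * 9 *


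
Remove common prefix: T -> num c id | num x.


Common prefix: 'num'
Factored: T -> num T', T' -> c id | x


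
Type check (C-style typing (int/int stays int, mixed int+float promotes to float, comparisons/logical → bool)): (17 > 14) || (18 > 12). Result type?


Operand types: bool || bool
Rule: logical operators take bool operands and yield bool
Result type: bool


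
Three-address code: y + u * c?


Break into single-operator statements:
t1 = u * c
t2 = y + t1


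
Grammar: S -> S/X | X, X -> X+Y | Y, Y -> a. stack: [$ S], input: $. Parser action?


start symbol S on stack, input exhausted
Action: accept


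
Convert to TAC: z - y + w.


Break into single-operator statements:
t1 = z - y
t2 = t1 + w


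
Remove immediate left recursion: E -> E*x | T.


Left-recursive alternatives: E*x; non-recursive: T
Introduce E': E -> TE', E' -> *xE' | ε


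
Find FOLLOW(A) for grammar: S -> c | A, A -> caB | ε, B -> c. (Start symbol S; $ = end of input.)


$ ∈ FOLLOW(S). For each A -> αBβ: add FIRST(β)\{ε} to FOLLOW(B); if β nullable, add FOLLOW(A).
FOLLOW(A) = {$}


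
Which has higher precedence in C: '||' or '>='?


'>=' is relational (level 7); '||' is logical OR (level 1)
Higher level binds tighter
'>=' has higher precedence than '||'


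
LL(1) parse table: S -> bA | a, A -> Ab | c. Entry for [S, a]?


For [S, a]: 'a' ∈ FIRST(a)
Entry: S -> a


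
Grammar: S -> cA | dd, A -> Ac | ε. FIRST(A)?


Per alternative of A: FIRST(Ac) = {c}; FIRST(ε) = {ε}
FIRST(A) = {c, ε}


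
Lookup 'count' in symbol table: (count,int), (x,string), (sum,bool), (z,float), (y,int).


Lookup 'count' → type int


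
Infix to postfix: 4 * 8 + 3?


Left to right (same or higher precedence on left)
Postfix: 4 8 * 3 +


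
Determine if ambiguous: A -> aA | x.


right-linear, alternatives start with distinct terminals 'a' vs 'x': unique leftmost derivation
Unambiguous


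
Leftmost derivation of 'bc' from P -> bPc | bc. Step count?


Derivation: P => bc
Steps: 1


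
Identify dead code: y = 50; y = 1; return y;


first assignment to y is overwritten before any read
Dead: 'y = 50'


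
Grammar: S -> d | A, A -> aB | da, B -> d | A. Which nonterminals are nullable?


A nonterminal is nullable iff some alternative derives ε (directly, or every symbol in it is nullable)
Nullable: {}


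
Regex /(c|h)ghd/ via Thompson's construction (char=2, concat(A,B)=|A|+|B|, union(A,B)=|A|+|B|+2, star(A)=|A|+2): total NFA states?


Syntax tree has 5 char leaf(s), 1 union(s), 0 star(s)
chars contribute 5×2 = 10; each union adds +2; each star adds +2
Total: 10 + 2 + 0 = 12 states


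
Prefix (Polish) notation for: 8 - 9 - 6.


left-to-right (same/higher precedence on left): tree is (- (- 8 9) 6)
Prefix: - - 8 9 6


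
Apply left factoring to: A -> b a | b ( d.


Common prefix: 'b'
Factored: A -> b A', A' -> a | ( d


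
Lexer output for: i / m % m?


Scan left to right, longest-match per lexeme
Tokens: ID(i), OP(/), ID(m), OP(%), ID(m)


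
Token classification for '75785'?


Pattern: digits only
Type: INTEGER_LITERAL


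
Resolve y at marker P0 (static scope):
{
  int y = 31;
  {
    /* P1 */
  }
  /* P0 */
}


y declared in the same block as P0
y = 31


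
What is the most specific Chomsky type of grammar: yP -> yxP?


LHS has context (more than one symbol) and |LHS| ≤ |RHS|
Classification: Type 1 (Context-Sensitive)


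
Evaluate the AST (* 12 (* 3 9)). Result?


Evaluate inner: (* 3 9) = 27
Evaluate root: (* 12 27) = 324
Result: 324


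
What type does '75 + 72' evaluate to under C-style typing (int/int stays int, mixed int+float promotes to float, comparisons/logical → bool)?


Operand types: int + int
Rule: mixed int/float promotes to float; int/int stays int
Result type: int


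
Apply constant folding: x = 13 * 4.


13 * 4 = 52 at compile time
Optimized: x = 52


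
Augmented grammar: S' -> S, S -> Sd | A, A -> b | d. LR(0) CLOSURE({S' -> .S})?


Start: S' -> .S
For each item with dot before a nonterminal B, add B -> .γ for every B-production
Closure: [S' -> .S, S -> .Sd, S -> .A, A -> .b, A -> .d]


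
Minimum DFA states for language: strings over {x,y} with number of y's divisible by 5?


Track (count of y) mod 5: states 0..4, accept at 0
Minimal DFA: 5 states


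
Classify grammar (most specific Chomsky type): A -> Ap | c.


Left-linear: every RHS is a terminal or one nonterminal followed by a terminal
Classification: Type 3 (Regular)


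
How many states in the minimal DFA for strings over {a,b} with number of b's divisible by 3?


Track (count of b) mod 3: states 0..2, accept at 0
Minimal DFA: 3 states


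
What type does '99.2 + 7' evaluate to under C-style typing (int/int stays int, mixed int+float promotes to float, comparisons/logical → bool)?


Operand types: float + int
Rule: mixed int/float promotes to float; int/int stays int
Result type: float


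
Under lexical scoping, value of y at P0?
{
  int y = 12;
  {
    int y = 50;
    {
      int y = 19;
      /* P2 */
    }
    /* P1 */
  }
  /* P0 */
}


y declared in the same block as P0
y = 12


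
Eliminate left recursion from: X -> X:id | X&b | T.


Left-recursive alternatives: X:id, X&b; non-recursive: T
Introduce X': X -> TX', X' -> :idX' | &bX' | ε


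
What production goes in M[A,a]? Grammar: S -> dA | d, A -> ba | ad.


For [A, a]: 'a' ∈ FIRST(ad)
Entry: A -> ad


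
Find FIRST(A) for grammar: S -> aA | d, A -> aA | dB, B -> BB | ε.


Per alternative of A: FIRST(aA) = {a}; FIRST(dB) = {d}
FIRST(A) = {a, d}


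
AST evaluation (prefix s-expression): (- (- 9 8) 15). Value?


Evaluate inner: (- 9 8) = 1
Evaluate root: (- 1 15) = -14
Result: -14


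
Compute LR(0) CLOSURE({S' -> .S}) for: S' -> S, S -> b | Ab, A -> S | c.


Start: S' -> .S
For each item with dot before a nonterminal B, add B -> .γ for every B-production
Closure: [S' -> .S, S -> .b, S -> .Ab, A -> .S, A -> .c]


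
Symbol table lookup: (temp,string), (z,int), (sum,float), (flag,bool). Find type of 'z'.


Lookup 'z' → type int


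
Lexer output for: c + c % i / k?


Scan left to right, longest-match per lexeme
Tokens: ID(c), OP(+), ID(c), OP(%), ID(i), OP(/), ID(k)


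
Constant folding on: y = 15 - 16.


15 - 16 = -1 at compile time
Optimized: y = -1


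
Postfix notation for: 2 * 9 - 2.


Left to right (same or higher precedence on left)
Postfix: 2 9 * 2 -


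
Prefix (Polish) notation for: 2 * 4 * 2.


left-to-right (same/higher precedence on left): tree is (* (* 2 4) 2)
Prefix: * * 2 4 2


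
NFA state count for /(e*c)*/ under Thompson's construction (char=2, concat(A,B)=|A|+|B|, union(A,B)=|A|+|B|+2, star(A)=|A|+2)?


Syntax tree has 2 char leaf(s), 0 union(s), 2 star(s)
chars contribute 2×2 = 4; each union adds +2; each star adds +2
Total: 4 + 0 + 4 = 8 states


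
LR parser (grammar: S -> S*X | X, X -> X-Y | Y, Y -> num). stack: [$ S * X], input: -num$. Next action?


'-' can extend X; shift to build X -> X-Y
Action: shift


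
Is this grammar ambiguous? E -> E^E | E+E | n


'n^n+n' has two parse trees (no precedence encoded between ^ and +)
Ambiguous


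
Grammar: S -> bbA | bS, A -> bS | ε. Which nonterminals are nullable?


A nonterminal is nullable iff some alternative derives ε (directly, or every symbol in it is nullable)
Nullable: {A}


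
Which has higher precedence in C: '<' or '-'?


'-' is additive (level 9); '<' is relational (level 7)
Higher level binds tighter
'-' has higher precedence than '<'


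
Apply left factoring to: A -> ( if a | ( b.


Common prefix: '('
Factored: A -> ( A', A' -> if a | b


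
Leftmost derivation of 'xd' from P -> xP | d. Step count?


Derivation: P => xP => xd
Steps: 2


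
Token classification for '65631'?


Pattern: digits only
Type: INTEGER_LITERAL


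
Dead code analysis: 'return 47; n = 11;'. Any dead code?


statement follows a return and is unreachable
Dead: 'n = 11'


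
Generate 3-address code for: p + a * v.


Break into single-operator statements:
t1 = a * v
t2 = p + t1


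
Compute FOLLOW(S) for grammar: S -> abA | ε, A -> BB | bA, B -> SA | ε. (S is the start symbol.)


$ ∈ FOLLOW(S). For each A -> αBβ: add FIRST(β)\{ε} to FOLLOW(B); if β nullable, add FOLLOW(A).
FOLLOW(S) = {$, a, b}


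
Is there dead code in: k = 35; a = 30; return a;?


k is assigned but never read
Dead: 'k = 35'


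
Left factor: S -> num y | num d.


Common prefix: 'num'
Factored: S -> num S', S' -> y | d


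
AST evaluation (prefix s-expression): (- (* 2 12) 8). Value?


Evaluate inner: (* 2 12) = 24
Evaluate root: (- 24 8) = 16
Result: 16


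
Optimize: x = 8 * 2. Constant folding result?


8 * 2 = 16 at compile time
Optimized: x = 16


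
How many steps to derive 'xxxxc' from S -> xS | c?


Derivation: S => xS => xxS => xxxS => xxxxS => xxxxc
Steps: 5


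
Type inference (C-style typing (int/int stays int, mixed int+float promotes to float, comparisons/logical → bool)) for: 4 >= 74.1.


Operand types: int >= float
Rule: comparison yields bool
Result type: bool


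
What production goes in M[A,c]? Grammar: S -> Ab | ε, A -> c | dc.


For [A, c]: 'c' ∈ FIRST(c)
Entry: A -> c


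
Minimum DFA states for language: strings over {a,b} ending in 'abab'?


Track the longest suffix of input matching a prefix of 'abab': 5 classes (prefixes of length 0..4)
Minimal DFA: 5 states


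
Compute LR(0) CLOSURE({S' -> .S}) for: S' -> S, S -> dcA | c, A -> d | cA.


Start: S' -> .S
For each item with dot before a nonterminal B, add B -> .γ for every B-production
Closure: [S' -> .S, S -> .dcA, S -> .c]


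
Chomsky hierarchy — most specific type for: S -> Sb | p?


Left-linear: every RHS is a terminal or one nonterminal followed by a terminal
Classification: Type 3 (Regular)


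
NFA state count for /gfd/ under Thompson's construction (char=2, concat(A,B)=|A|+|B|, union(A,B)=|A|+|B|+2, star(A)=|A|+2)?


Syntax tree has 3 char leaf(s), 0 union(s), 0 star(s)
chars contribute 3×2 = 6; each union adds +2; each star adds +2
Total: 6 + 0 + 0 = 6 states


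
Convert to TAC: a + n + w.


Break into single-operator statements:
t1 = a + n
t2 = t1 + w


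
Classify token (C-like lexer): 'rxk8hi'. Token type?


Pattern: letter/underscore followed by alphanumerics, not a keyword
Type: IDENTIFIER


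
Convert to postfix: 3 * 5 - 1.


Left to right (same or higher precedence on left)
Postfix: 3 5 * 1 -


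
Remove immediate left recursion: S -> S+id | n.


Left-recursive alternatives: S+id; non-recursive: n
Introduce S': S -> nS', S' -> +idS' | ε


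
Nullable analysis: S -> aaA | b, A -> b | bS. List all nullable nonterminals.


A nonterminal is nullable iff some alternative derives ε (directly, or every symbol in it is nullable)
Nullable: {}


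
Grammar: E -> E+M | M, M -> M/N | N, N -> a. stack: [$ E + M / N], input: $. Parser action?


handle 'M/N' on top
Action: reduce (M -> M/N)


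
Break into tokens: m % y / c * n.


Scan left to right, longest-match per lexeme
Tokens: ID(m), OP(%), ID(y), OP(/), ID(c), OP(*), ID(n)


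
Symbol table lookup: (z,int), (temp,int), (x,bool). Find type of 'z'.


Lookup 'z' → type int


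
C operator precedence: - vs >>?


'-' is additive (level 9); '>>' is shift (level 8)
Higher level binds tighter
'-' has higher precedence than '>>'


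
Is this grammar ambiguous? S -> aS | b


right-linear, alternatives start with distinct terminals 'a' vs 'b': unique leftmost derivation
Unambiguous


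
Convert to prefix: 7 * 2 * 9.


left-to-right (same/higher precedence on left): tree is (* (* 7 2) 9)
Prefix: * * 7 2 9


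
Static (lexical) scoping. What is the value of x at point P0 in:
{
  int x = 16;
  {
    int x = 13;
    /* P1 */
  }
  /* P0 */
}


x declared in the same block as P0
x = 16


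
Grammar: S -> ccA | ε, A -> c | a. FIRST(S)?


Per alternative of S: FIRST(ccA) = {c}; FIRST(ε) = {ε}
FIRST(S) = {c, ε}


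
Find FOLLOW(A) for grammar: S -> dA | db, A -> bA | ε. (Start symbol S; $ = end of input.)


$ ∈ FOLLOW(S). For each A -> αBβ: add FIRST(β)\{ε} to FOLLOW(B); if β nullable, add FOLLOW(A).
FOLLOW(A) = {$}


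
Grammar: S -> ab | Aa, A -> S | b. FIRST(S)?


Per alternative of S: FIRST(ab) = {a}; FIRST(Aa) = {a, b}
FIRST(S) = {a, b}


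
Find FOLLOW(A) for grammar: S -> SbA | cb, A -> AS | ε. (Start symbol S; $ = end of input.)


$ ∈ FOLLOW(S). For each A -> αBβ: add FIRST(β)\{ε} to FOLLOW(B); if β nullable, add FOLLOW(A).
FOLLOW(A) = {$, b, c}


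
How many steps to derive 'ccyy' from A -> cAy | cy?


Derivation: A => cAy => ccyy
Steps: 2


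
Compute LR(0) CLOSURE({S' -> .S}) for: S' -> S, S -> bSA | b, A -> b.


Start: S' -> .S
For each item with dot before a nonterminal B, add B -> .γ for every B-production
Closure: [S' -> .S, S -> .bSA, S -> .b]


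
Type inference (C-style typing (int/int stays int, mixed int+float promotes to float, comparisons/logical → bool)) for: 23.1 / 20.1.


Operand types: float / float
Rule: mixed int/float promotes to float; int/int stays int
Result type: float


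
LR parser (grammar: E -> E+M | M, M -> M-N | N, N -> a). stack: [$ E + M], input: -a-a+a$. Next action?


'-' can extend M; shift to build M -> M-N
Action: shift


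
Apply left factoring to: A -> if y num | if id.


Common prefix: 'if'
Factored: A -> if A', A' -> y num | id


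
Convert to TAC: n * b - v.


Break into single-operator statements:
t1 = n * b
t2 = t1 - v


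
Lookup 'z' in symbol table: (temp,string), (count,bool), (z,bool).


Lookup 'z' → type bool


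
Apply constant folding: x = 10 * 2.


10 * 2 = 20 at compile time
Optimized: x = 20


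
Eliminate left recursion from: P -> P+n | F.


Left-recursive alternatives: P+n; non-recursive: F
Introduce P': P -> FP', P' -> +nP' | ε


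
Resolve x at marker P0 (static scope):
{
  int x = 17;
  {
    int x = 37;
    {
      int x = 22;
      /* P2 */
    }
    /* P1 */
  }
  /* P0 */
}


x declared in the same block as P0
x = 17


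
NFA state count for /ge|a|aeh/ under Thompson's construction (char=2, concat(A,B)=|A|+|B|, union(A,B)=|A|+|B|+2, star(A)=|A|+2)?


Syntax tree has 6 char leaf(s), 2 union(s), 0 star(s)
chars contribute 6×2 = 12; each union adds +2; each star adds +2
Total: 12 + 4 + 0 = 16 states


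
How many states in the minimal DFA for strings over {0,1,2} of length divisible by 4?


Track length mod 4: states 0..3, accept at 0
Minimal DFA: 4 states


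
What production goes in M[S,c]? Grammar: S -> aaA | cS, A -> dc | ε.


For [S, c]: 'c' ∈ FIRST(cS)
Entry: S -> cS


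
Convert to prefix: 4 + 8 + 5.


left-to-right (same/higher precedence on left): tree is (+ (+ 4 8) 5)
Prefix: + + 4 8 5


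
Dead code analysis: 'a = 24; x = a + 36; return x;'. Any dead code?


a is read by x's definition; x is returned
No dead code


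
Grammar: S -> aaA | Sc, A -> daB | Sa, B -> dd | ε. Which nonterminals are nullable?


A nonterminal is nullable iff some alternative derives ε (directly, or every symbol in it is nullable)
Nullable: {B}


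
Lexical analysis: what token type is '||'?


Pattern: operator symbol
Type: OPERATOR


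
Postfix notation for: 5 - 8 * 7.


* has higher precedence, evaluate 8*7 first
Postfix: 5 8 7 * -


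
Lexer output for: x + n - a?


Scan left to right, longest-match per lexeme
Tokens: ID(x), OP(+), ID(n), OP(-), ID(a)


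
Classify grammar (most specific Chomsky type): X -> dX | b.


Right-linear: every RHS is a terminal or a terminal followed by one nonterminal
Classification: Type 3 (Regular)


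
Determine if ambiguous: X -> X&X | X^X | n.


'n&n^n' has two parse trees (no precedence encoded between & and ^)
Ambiguous


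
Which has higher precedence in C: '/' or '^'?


'/' is multiplicative (level 10); '^' is bitwise XOR (level 4)
Higher level binds tighter
'/' has higher precedence than '^'


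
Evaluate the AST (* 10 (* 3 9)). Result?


Evaluate inner: (* 3 9) = 27
Evaluate root: (* 10 27) = 270
Result: 270


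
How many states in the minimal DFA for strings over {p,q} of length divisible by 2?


Track length mod 2: states 0..1, accept at 0
Minimal DFA: 2 states


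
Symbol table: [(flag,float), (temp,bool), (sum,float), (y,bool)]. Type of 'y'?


Lookup 'y' → type bool


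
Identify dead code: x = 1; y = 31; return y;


x is assigned but never read
Dead: 'x = 1'


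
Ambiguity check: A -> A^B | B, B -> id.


precedence layered via separate nonterminal B: deterministic
Unambiguous


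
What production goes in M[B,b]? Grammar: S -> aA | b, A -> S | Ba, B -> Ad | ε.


For [B, b]: 'b' ∈ FIRST(Ad)
Entry: B -> Ad


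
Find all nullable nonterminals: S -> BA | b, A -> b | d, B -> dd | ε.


A nonterminal is nullable iff some alternative derives ε (directly, or every symbol in it is nullable)
Nullable: {B}


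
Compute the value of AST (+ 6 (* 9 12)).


Evaluate inner: (* 9 12) = 108
Evaluate root: (+ 6 108) = 114
Result: 114


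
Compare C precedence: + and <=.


'+' is additive (level 9); '<=' is relational (level 7)
Higher level binds tighter
'+' has higher precedence than '<='


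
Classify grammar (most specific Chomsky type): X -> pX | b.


Right-linear: every RHS is a terminal or a terminal followed by one nonterminal
Classification: Type 3 (Regular)


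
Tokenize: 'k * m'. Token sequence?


Scan left to right, longest-match per lexeme
Tokens: ID(k), OP(*), ID(m)


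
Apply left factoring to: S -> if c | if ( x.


Common prefix: 'if'
Factored: S -> if S', S' -> c | ( x


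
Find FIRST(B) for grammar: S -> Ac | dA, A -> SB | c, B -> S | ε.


Per alternative of B: FIRST(S) = {c, d}; FIRST(ε) = {ε}
FIRST(B) = {c, d, ε}


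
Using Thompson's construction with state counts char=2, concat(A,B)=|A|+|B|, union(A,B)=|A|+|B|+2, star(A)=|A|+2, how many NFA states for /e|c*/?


Syntax tree has 2 char leaf(s), 1 union(s), 1 star(s)
chars contribute 2×2 = 4; each union adds +2; each star adds +2
Total: 4 + 2 + 2 = 8 states


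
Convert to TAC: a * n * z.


Break into single-operator statements:
t1 = a * n
t2 = t1 * z


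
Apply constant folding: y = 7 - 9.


7 - 9 = -2 at compile time
Optimized: y = -2


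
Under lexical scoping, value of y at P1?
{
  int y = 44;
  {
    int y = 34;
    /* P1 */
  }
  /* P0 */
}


y declared in the same block as P1
y = 34


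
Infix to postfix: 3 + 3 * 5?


* has higher precedence, evaluate 3*5 first
Postfix: 3 3 5 * +


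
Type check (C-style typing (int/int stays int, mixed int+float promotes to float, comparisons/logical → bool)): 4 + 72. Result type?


Operand types: int + int
Rule: mixed int/float promotes to float; int/int stays int
Result type: int


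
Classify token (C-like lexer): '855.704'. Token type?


Pattern: digits with a decimal point
Type: FLOAT_LITERAL


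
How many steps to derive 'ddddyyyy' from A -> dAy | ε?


Derivation: A => dAy => ddAyy => dddAyyy => ddddAyyyy => ddddyyyy
Steps: 5


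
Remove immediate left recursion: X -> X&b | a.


Left-recursive alternatives: X&b; non-recursive: a
Introduce X': X -> aX', X' -> &bX' | ε


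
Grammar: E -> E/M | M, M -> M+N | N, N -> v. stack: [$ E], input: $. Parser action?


start symbol E on stack, input exhausted
Action: accept


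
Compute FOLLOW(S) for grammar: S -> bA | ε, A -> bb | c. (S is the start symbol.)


$ ∈ FOLLOW(S). For each A -> αBβ: add FIRST(β)\{ε} to FOLLOW(B); if β nullable, add FOLLOW(A).
FOLLOW(S) = {$}


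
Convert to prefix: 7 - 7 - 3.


left-to-right (same/higher precedence on left): tree is (- (- 7 7) 3)
Prefix: - - 7 7 3


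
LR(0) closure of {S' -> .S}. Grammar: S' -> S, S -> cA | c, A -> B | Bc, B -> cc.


Start: S' -> .S
For each item with dot before a nonterminal B, add B -> .γ for every B-production
Closure: [S' -> .S, S -> .cA, S -> .c]


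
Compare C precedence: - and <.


'-' is additive (level 9); '<' is relational (level 7)
Higher level binds tighter
'-' has higher precedence than '<'


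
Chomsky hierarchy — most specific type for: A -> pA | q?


Right-linear: every RHS is a terminal or a terminal followed by one nonterminal
Classification: Type 3 (Regular)


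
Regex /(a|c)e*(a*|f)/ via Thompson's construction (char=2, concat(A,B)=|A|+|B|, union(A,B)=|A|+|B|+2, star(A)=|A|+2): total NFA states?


Syntax tree has 5 char leaf(s), 2 union(s), 2 star(s)
chars contribute 5×2 = 10; each union adds +2; each star adds +2
Total: 10 + 4 + 4 = 18 states


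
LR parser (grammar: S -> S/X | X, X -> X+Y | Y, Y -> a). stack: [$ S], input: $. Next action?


start symbol S on stack, input exhausted
Action: accept


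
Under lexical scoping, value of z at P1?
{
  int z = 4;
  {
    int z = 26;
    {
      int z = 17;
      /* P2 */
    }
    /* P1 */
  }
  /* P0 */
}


z declared in the same block as P1
z = 26


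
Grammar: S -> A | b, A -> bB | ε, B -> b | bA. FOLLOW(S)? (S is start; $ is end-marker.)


$ ∈ FOLLOW(S). For each A -> αBβ: add FIRST(β)\{ε} to FOLLOW(B); if β nullable, add FOLLOW(A).
FOLLOW(S) = {$}


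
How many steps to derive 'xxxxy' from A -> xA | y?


Derivation: A => xA => xxA => xxxA => xxxxA => xxxxy
Steps: 5


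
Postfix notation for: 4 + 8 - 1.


Left to right (same or higher precedence on left)
Postfix: 4 8 + 1 -


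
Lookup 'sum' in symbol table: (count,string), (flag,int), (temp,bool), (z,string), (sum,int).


Lookup 'sum' → type int


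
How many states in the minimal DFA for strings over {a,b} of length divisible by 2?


Track length mod 2: states 0..1, accept at 0
Minimal DFA: 2 states


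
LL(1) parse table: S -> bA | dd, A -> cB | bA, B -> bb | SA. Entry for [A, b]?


For [A, b]: 'b' ∈ FIRST(bA)
Entry: A -> bA


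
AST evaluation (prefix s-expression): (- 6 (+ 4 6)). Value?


Evaluate inner: (+ 4 6) = 10
Evaluate root: (- 6 10) = -4
Result: -4


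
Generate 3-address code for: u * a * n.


Break into single-operator statements:
t1 = u * a
t2 = t1 * n


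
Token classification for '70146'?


Pattern: digits only
Type: INTEGER_LITERAL


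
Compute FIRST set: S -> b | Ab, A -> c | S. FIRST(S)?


Per alternative of S: FIRST(b) = {b}; FIRST(Ab) = {b, c}
FIRST(S) = {b, c}


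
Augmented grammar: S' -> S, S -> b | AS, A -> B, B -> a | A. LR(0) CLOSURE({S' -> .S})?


Start: S' -> .S
For each item with dot before a nonterminal B, add B -> .γ for every B-production
Closure: [S' -> .S, S -> .b, S -> .AS, A -> .B, B -> .a, B -> .A]


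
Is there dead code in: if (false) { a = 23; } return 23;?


condition is constant false, so the whole block is unreachable
Dead: 'if (false) { a = 23; }'


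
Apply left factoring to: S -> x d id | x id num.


Common prefix: 'x'
Factored: S -> x S', S' -> d id | id num


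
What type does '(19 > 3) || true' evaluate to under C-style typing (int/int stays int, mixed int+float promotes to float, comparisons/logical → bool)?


Operand types: bool || bool
Rule: logical operators take bool operands and yield bool
Result type: bool


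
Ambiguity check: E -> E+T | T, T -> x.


precedence layered via separate nonterminal T: deterministic
Unambiguous


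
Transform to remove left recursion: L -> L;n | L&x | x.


Left-recursive alternatives: L;n, L&x; non-recursive: x
Introduce L': L -> xL', L' -> ;nL' | &xL' | ε


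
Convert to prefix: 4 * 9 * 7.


left-to-right (same/higher precedence on left): tree is (* (* 4 9) 7)
Prefix: * * 4 9 7


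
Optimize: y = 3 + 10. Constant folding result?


3 + 10 = 13 at compile time
Optimized: y = 13


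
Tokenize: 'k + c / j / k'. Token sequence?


Scan left to right, longest-match per lexeme
Tokens: ID(k), OP(+), ID(c), OP(/), ID(j), OP(/), ID(k)


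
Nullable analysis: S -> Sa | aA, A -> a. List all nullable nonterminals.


A nonterminal is nullable iff some alternative derives ε (directly, or every symbol in it is nullable)
Nullable: {}


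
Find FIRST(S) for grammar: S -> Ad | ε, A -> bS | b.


Per alternative of S: FIRST(Ad) = {b}; FIRST(ε) = {ε}
FIRST(S) = {b, ε}


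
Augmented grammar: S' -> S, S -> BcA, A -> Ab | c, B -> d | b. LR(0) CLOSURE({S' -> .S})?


Start: S' -> .S
For each item with dot before a nonterminal B, add B -> .γ for every B-production
Closure: [S' -> .S, S -> .BcA, B -> .d, B -> .b]


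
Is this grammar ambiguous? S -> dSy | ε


balanced d^n…y^n: each string has a unique parse
Unambiguous


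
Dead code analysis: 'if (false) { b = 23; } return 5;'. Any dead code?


condition is constant false, so the whole block is unreachable
Dead: 'if (false) { b = 23; }'


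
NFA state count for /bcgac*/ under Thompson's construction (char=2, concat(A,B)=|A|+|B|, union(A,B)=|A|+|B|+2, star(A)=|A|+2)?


Syntax tree has 5 char leaf(s), 0 union(s), 1 star(s)
chars contribute 5×2 = 10; each union adds +2; each star adds +2
Total: 10 + 0 + 2 = 12 states


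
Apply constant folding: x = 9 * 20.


9 * 20 = 180 at compile time
Optimized: x = 180


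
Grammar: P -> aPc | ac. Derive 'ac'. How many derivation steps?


Derivation: P => ac
Steps: 1


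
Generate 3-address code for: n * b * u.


Break into single-operator statements:
t1 = n * b
t2 = t1 * u


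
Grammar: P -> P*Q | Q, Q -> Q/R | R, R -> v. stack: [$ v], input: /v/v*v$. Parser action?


'v' on top is the handle for R -> v
Action: reduce (R -> v)


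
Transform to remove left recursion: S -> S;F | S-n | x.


Left-recursive alternatives: S;F, S-n; non-recursive: x
Introduce S': S -> xS', S' -> ;FS' | -nS' | ε


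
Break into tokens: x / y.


Scan left to right, longest-match per lexeme
Tokens: ID(x), OP(/), ID(y)


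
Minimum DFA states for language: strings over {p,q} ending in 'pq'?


Track the longest suffix of input matching a prefix of 'pq': 3 classes (prefixes of length 0..2)
Minimal DFA: 3 states


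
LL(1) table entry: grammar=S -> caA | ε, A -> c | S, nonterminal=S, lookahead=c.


For [S, c]: 'c' ∈ FIRST(caA)
Entry: S -> caA


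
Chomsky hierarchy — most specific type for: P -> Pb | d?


Left-linear: every RHS is a terminal or one nonterminal followed by a terminal
Classification: Type 3 (Regular)


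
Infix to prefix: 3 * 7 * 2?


left-to-right (same/higher precedence on left): tree is (* (* 3 7) 2)
Prefix: * * 3 7 2


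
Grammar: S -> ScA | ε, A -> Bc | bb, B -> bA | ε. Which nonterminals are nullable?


A nonterminal is nullable iff some alternative derives ε (directly, or every symbol in it is nullable)
Nullable: {B, S}


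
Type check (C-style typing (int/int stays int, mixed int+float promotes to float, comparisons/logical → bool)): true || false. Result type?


Operand types: bool || bool
Rule: logical operators take bool operands and yield bool
Result type: bool


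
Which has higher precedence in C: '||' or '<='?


'<=' is relational (level 7); '||' is logical OR (level 1)
Higher level binds tighter
'<=' has higher precedence than '||'


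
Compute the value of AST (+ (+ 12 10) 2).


Evaluate inner: (+ 12 10) = 22
Evaluate root: (+ 22 2) = 24
Result: 24


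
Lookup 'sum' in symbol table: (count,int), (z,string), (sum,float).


Lookup 'sum' → type float


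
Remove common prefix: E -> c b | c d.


Common prefix: 'c'
Factored: E -> c E', E' -> b | d


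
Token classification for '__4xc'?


Pattern: letter/underscore followed by alphanumerics, not a keyword
Type: IDENTIFIER


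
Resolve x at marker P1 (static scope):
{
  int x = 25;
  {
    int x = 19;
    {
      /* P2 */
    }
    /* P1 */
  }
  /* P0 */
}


x declared in the same block as P1
x = 19


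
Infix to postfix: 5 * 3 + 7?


Left to right (same or higher precedence on left)
Postfix: 5 3 * 7 +


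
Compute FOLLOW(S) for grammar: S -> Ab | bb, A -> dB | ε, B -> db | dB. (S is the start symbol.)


$ ∈ FOLLOW(S). For each A -> αBβ: add FIRST(β)\{ε} to FOLLOW(B); if β nullable, add FOLLOW(A).
FOLLOW(S) = {$}


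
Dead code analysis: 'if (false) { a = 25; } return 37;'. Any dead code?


condition is constant false, so the whole block is unreachable
Dead: 'if (false) { a = 25; }'


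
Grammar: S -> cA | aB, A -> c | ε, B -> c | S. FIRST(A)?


Per alternative of A: FIRST(c) = {c}; FIRST(ε) = {ε}
FIRST(A) = {c, ε}


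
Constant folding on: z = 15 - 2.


15 - 2 = 13 at compile time
Optimized: z = 13


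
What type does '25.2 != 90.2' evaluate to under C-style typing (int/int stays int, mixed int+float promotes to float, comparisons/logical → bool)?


Operand types: float != float
Rule: comparison yields bool
Result type: bool


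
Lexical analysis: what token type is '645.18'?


Pattern: digits with a decimal point
Type: FLOAT_LITERAL


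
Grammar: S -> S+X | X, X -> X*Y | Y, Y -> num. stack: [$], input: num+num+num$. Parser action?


no handle on stack; shift 'num'
Action: shift


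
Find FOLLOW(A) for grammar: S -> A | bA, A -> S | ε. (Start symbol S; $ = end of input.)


$ ∈ FOLLOW(S). For each A -> αBβ: add FIRST(β)\{ε} to FOLLOW(B); if β nullable, add FOLLOW(A).
FOLLOW(A) = {$}


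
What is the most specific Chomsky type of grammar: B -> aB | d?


Right-linear: every RHS is a terminal or a terminal followed by one nonterminal
Classification: Type 3 (Regular)


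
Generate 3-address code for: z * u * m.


Break into single-operator statements:
t1 = z * u
t2 = t1 * m


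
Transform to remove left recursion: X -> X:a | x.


Left-recursive alternatives: X:a; non-recursive: x
Introduce X': X -> xX', X' -> :aX' | ε


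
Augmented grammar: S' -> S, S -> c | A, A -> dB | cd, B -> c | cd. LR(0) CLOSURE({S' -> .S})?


Start: S' -> .S
For each item with dot before a nonterminal B, add B -> .γ for every B-production
Closure: [S' -> .S, S -> .c, S -> .A, A -> .dB, A -> .cd]


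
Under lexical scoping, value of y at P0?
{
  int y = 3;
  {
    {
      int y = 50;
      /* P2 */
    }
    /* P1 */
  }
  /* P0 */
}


y declared in the same block as P0
y = 3


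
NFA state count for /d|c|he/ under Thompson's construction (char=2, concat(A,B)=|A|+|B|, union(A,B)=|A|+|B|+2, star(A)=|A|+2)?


Syntax tree has 4 char leaf(s), 2 union(s), 0 star(s)
chars contribute 4×2 = 8; each union adds +2; each star adds +2
Total: 8 + 4 + 0 = 12 states


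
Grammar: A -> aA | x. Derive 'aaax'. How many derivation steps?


Derivation: A => aA => aaA => aaaA => aaax
Steps: 4


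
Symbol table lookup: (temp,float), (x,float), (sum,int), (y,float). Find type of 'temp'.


Lookup 'temp' → type float


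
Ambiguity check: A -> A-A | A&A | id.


'id-id&id' has two parse trees (no precedence encoded between - and &)
Ambiguous


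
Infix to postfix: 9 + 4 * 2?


* has higher precedence, evaluate 4*2 first
Postfix: 9 4 2 * +


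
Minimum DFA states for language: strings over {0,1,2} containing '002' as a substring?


KMP-style automaton: 3 progress states + 1 absorbing accept = 4
Minimal DFA: 4 states


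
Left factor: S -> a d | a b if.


Common prefix: 'a'
Factored: S -> a S', S' -> d | b if


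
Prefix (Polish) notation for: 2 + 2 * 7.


'*' binds tighter: tree is (+ 2 (* 2 7))
Prefix: + 2 * 2 7


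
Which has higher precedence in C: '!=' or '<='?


'<=' is relational (level 7); '!=' is equality (level 6)
Higher level binds tighter
'<=' has higher precedence than '!='


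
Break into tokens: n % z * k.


Scan left to right, longest-match per lexeme
Tokens: ID(n), OP(%), ID(z), OP(*), ID(k)


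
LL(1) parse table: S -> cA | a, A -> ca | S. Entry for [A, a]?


For [A, a]: 'a' ∈ FIRST(S)
Entry: A -> S


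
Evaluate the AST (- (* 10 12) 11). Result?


Evaluate inner: (* 10 12) = 120
Evaluate root: (- 120 11) = 109
Result: 109


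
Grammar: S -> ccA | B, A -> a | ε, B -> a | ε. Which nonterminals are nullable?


A nonterminal is nullable iff some alternative derives ε (directly, or every symbol in it is nullable)
Nullable: {A, B, S}


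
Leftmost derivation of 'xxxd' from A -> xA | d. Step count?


Derivation: A => xA => xxA => xxxA => xxxd
Steps: 4


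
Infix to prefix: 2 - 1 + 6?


left-to-right (same/higher precedence on left): tree is (+ (- 2 1) 6)
Prefix: + - 2 1 6


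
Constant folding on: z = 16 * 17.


16 * 17 = 272 at compile time
Optimized: z = 272


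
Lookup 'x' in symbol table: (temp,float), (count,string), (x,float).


Lookup 'x' → type float


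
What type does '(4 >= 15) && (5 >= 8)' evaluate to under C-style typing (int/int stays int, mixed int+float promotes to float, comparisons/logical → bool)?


Operand types: bool && bool
Rule: logical operators take bool operands and yield bool
Result type: bool


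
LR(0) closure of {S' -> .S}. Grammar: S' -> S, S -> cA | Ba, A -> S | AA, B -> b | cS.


Start: S' -> .S
For each item with dot before a nonterminal B, add B -> .γ for every B-production
Closure: [S' -> .S, S -> .cA, S -> .Ba, B -> .b, B -> .cS]


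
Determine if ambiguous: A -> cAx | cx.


balanced c^n…x^n: each string has a unique parse
Unambiguous


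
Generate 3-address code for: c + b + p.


Break into single-operator statements:
t1 = c + b
t2 = t1 + p


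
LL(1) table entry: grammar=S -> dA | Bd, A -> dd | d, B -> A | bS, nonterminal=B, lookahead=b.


For [B, b]: 'b' ∈ FIRST(bS)
Entry: B -> bS


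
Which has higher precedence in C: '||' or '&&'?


'&&' is logical AND (level 2); '||' is logical OR (level 1)
Higher level binds tighter
'&&' has higher precedence than '||'


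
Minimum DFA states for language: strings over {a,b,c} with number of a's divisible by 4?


Track (count of a) mod 4: states 0..3, accept at 0
Minimal DFA: 4 states


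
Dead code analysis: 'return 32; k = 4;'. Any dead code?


statement follows a return and is unreachable
Dead: 'k = 4'


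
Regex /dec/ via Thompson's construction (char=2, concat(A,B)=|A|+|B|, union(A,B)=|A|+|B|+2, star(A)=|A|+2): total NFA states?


Syntax tree has 3 char leaf(s), 0 union(s), 0 star(s)
chars contribute 3×2 = 6; each union adds +2; each star adds +2
Total: 6 + 0 + 0 = 6 states


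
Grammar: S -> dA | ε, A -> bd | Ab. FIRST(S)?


Per alternative of S: FIRST(dA) = {d}; FIRST(ε) = {ε}
FIRST(S) = {d, ε}


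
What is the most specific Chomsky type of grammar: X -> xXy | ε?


Single nonterminal LHS, but x^n y^n is not regular
Classification: Type 2 (Context-Free)


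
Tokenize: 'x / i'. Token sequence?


Scan left to right, longest-match per lexeme
Tokens: ID(x), OP(/), ID(i)


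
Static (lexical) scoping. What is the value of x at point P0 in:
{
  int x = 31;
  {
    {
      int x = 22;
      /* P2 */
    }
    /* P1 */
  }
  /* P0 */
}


x declared in the same block as P0
x = 31


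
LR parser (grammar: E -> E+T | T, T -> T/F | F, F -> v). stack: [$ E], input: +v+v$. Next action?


shift '+' to continue E -> E+T
Action: shift


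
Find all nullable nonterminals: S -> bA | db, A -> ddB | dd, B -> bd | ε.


A nonterminal is nullable iff some alternative derives ε (directly, or every symbol in it is nullable)
Nullable: {B}


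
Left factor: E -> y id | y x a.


Common prefix: 'y'
Factored: E -> y E', E' -> id | x a


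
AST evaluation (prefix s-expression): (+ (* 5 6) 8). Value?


Evaluate inner: (* 5 6) = 30
Evaluate root: (+ 30 8) = 38
Result: 38


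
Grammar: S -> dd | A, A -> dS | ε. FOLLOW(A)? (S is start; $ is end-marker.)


$ ∈ FOLLOW(S). For each A -> αBβ: add FIRST(β)\{ε} to FOLLOW(B); if β nullable, add FOLLOW(A).
FOLLOW(A) = {$}


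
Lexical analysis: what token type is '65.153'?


Pattern: digits with a decimal point
Type: FLOAT_LITERAL


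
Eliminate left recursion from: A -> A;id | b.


Left-recursive alternatives: A;id; non-recursive: b
Introduce A': A -> bA', A' -> ;idA' | ε


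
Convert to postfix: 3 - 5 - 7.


Left to right (same or higher precedence on left)
Postfix: 3 5 - 7 -


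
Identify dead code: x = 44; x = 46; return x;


first assignment to x is overwritten before any read
Dead: 'x = 44'


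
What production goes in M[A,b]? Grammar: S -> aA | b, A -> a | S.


For [A, b]: 'b' ∈ FIRST(S)
Entry: A -> S


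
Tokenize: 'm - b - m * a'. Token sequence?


Scan left to right, longest-match per lexeme
Tokens: ID(m), OP(-), ID(b), OP(-), ID(m), OP(*), ID(a)


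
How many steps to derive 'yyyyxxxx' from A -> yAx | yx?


Derivation: A => yAx => yyAxx => yyyAxxx => yyyyxxxx
Steps: 4


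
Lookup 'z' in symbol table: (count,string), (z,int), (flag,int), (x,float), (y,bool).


Lookup 'z' → type int


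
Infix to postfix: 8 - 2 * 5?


* has higher precedence, evaluate 2*5 first
Postfix: 8 2 5 * -


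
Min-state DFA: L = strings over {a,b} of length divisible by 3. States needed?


Track length mod 3: states 0..2, accept at 0
Minimal DFA: 3 states


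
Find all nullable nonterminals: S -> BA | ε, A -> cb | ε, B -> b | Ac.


A nonterminal is nullable iff some alternative derives ε (directly, or every symbol in it is nullable)
Nullable: {A, S}


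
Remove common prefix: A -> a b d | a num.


Common prefix: 'a'
Factored: A -> a A', A' -> b d | num


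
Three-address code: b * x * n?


Break into single-operator statements:
t1 = b * x
t2 = t1 * n


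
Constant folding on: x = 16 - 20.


16 - 20 = -4 at compile time
Optimized: x = -4


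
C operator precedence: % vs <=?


'%' is multiplicative (level 10); '<=' is relational (level 7)
Higher level binds tighter
'%' has higher precedence than '<='


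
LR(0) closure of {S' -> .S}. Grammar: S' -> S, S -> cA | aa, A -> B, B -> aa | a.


Start: S' -> .S
For each item with dot before a nonterminal B, add B -> .γ for every B-production
Closure: [S' -> .S, S -> .cA, S -> .aa]


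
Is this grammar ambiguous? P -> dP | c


right-linear, alternatives start with distinct terminals 'd' vs 'c': unique leftmost derivation
Unambiguous


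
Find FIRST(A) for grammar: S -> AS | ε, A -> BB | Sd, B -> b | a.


Per alternative of A: FIRST(BB) = {a, b}; FIRST(Sd) = {a, b, d}
FIRST(A) = {a, b, d}
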